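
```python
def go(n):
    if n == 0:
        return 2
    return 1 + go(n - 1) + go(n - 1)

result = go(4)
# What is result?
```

go(n) = 1 + 2·go(n-1), go(0)=2. Closed form: (2+1)·2^4 - 1 = 47.

Answer: 47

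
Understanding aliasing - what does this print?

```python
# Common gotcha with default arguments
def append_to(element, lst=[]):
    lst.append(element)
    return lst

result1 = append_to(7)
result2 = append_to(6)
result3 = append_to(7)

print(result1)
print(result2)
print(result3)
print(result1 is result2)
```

Key concept: mutable default argument gotcha.
Step by step:
`result1 = append_to(7)` → result1 = [7]
`result2 = append_to(6)` → result1 = [7, 6] (same object as result2); result2 = [7, 6] (same object as result1)
`result3 = append_to(7)` → result1 = [7, 6, 7] (same object as result2, result3); result2 = [7, 6, 7] (same object as result1, result3); result3 = [7, 6, 7] (same object as result1, result2)
`print(result1)` → prints [7, 6, 7]
`print(result2)` → prints [7, 6, 7]
`print(result3)` → prints [7, 6, 7]
`print(result1 is result2)` → prints True

Answer:
[7, 6, 7]
[7, 6, 7]
[7, 6, 7]
True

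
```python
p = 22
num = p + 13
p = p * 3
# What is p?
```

Trace:
`p = 22` → p = 22
`num = p + 13` → num = 35
`p = p * 3` → p = 66
So p = 66

Answer: 66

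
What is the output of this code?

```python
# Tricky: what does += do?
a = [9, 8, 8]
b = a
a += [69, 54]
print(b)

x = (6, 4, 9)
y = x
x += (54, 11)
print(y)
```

Key concept: += behavior differs for mutable vs immutable.
Step by step:
`a = [9, 8, 8]` → a = [9, 8, 8]
`b = a` → b = [9, 8, 8] (same object as a)
`a += [69, 54]` → a = [9, 8, 8, 69, 54] (same object as b); b = [9, 8, 8, 69, 54] (same object as a)
`print(b)` → prints [9, 8, 8, 69, 54]
`x = (6, 4, 9)` → x = (6, 4, 9)
`y = x` → y = (6, 4, 9)
`x += (54, 11)` → x = (6, 4, 9, 54, 11)
`print(y)` → prints (6, 4, 9)

Answer:
[9, 8, 8, 69, 54]
(6, 4, 9)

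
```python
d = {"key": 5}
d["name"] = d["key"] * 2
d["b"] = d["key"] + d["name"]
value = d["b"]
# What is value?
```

Trace:
`d = {"key": 5}` → d = {'key': 5}
`d["name"] = d["key"] * 2` → d = {'key': 5, 'name': 10}
`d["b"] = d["key"] + d["name"]` → d = {'key': 5, 'name': 10, 'b': 15}
`value = d["b"]` → value = 15
So value = 15

Answer: 15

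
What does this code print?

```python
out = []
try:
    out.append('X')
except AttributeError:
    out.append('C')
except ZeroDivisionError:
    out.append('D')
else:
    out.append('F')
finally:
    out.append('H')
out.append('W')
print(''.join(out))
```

Execution trace: 'X' (try body, no exception) → 'F' (else) → 'H' (finally) → 'W' (after the try/except). Output: XFHW

Answer: XFHW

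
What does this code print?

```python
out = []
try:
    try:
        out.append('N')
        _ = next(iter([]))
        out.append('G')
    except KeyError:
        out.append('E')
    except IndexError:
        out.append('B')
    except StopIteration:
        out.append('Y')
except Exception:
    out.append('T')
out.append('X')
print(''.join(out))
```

Execution trace: 'N' (inner try body) → 'Y' (inner except StopIteration) → 'X' (after the try/except). Output: NYX

Answer: NYX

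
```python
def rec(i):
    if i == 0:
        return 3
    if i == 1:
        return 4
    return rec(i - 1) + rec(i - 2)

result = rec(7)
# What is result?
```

Build up from base cases: rec(0)=3, rec(1)=4, rec(2)=7, rec(3)=11, rec(4)=18, rec(5)=29, rec(6)=47, ..., rec(7)=76

Answer: 76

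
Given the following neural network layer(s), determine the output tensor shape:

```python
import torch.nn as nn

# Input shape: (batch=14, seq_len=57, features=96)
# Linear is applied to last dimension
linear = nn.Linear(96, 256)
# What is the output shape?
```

Input: (14, 57, 96) -> Output: (14, 57, 256)

Answer: (14, 57, 256)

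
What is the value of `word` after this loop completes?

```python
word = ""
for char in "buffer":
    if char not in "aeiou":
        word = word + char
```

Remove vowels from 'buffer'
`word` takes the values: "" → "b" → "bf" → "bff" → "bffr"

Answer: "bffr"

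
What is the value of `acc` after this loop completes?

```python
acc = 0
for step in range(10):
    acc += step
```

Sum of 0 to 9 = 45
`acc` takes the values: 0 → 1 → 3 → 6 → 10 → 15 → 21 → 28 → 36 → 45

Answer: 45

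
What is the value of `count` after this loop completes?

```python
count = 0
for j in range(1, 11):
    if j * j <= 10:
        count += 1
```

Count numbers where j² ≤ 10
`count` takes the values: 0 → 1 → 2 → 3

Answer: 3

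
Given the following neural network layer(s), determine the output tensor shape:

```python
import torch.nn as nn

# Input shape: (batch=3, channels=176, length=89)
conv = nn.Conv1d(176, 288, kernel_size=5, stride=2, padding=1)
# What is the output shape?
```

Input: (3, 176, 89) -> Output: (3, 288, 44)

Answer: (3, 288, 44)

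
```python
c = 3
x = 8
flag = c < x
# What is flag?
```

Trace:
`c = 3` → c = 3
`x = 8` → x = 8
`flag = c < x` → flag = True
So flag = True

Answer: True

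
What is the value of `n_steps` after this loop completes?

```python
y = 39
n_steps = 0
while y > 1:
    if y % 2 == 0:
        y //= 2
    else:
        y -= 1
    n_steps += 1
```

Steps to reduce 39 to 1
`n_steps` takes the values: 0 → 1 → 2 → 3 → 4 → 5 → 6 → 7 → 8

Answer: 8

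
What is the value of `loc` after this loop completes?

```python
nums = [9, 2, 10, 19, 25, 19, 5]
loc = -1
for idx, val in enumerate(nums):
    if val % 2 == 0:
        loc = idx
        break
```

First even number index in [9, 2, 10, 19, 25, 19, 5]
`loc` takes the values: -1 → 1

Answer: 1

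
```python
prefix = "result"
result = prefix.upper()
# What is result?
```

Trace:
`prefix = "result"` → prefix = 'result'
`result = prefix.upper()` → result = 'RESULT'
So result = 'RESULT'

Answer: 'RESULT'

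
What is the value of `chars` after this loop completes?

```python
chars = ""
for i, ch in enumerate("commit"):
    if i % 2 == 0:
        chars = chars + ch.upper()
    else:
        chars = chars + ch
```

Uppercase even positions in 'commit'
`chars` takes the values: "" → "C" → "Co" → "CoM" → "CoMm" → "CoMmI" → "CoMmIt"

Answer: "CoMmIt"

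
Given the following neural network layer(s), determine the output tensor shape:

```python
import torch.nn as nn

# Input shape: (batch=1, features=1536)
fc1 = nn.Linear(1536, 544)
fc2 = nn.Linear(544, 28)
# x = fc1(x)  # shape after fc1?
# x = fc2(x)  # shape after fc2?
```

Input: (1, 1536) -> after fc1: (1, 544) -> Output: (1, 28)

Answer: (1, 28)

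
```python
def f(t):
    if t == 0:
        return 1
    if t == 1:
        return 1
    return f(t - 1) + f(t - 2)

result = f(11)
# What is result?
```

Build up from base cases: f(0)=1, f(1)=1, f(2)=2, f(3)=3, f(4)=5, f(5)=8, f(6)=13, ..., f(11)=144

Answer: 144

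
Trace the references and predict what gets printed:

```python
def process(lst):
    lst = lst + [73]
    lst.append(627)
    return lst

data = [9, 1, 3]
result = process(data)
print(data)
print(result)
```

Key concept: rebinding parameter vs mutation.
Step by step:
`data = [9, 1, 3]` → data = [9, 1, 3]
`result = process(data)` → result = [9, 1, 3, 73, 627]
`print(data)` → prints [9, 1, 3]
`print(result)` → prints [9, 1, 3, 73, 627]

Answer:
[9, 1, 3]
[9, 1, 3, 73, 627]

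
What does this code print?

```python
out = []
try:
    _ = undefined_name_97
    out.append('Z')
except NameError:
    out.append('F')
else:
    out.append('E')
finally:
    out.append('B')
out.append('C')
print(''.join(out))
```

Execution trace: 'F' (except NameError) → 'B' (finally) → 'C' (after the try/except). Output: FBC

Answer: FBC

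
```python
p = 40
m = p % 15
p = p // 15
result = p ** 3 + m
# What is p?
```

Trace:
`p = 40` → p = 40
`m = p % 15` → m = 10
`p = p // 15` → p = 2
`result = p ** 3 + m` → result = 18
So p = 2

Answer: 2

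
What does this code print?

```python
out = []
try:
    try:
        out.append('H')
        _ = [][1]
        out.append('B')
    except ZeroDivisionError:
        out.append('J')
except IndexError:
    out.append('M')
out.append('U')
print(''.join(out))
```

Execution trace: 'H' (try body) → 'M' (outer except IndexError) → 'U' (after the try/except). Output: HMU

Answer: HMU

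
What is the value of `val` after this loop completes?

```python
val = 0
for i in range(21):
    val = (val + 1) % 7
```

Increment mod 7, 21 times = 0
`val` takes the values: 0 → 1 → 2 → 3 → 4 → 5 → 6 → 0 → 1 → 2 → 3 → 4 → 5 → 6 → 0 → 1 → 2 → 3 → 4 → 5 → 6 → 0

Answer: 0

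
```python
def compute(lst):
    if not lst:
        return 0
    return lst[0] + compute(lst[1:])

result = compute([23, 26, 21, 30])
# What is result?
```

23 + 26 + 21 + 30 + 0 = 100

Answer: 100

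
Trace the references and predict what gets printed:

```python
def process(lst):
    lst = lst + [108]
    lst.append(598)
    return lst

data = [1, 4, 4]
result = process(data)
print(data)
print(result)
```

Key concept: rebinding parameter vs mutation.
Step by step:
`data = [1, 4, 4]` → data = [1, 4, 4]
`result = process(data)` → result = [1, 4, 4, 108, 598]
`print(data)` → prints [1, 4, 4]
`print(result)` → prints [1, 4, 4, 108, 598]

Answer:
[1, 4, 4]
[1, 4, 4, 108, 598]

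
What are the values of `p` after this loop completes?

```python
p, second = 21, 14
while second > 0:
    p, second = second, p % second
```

GCD of 21 and 14
`p` takes the values: 21 → 14 → 7

Answer: 7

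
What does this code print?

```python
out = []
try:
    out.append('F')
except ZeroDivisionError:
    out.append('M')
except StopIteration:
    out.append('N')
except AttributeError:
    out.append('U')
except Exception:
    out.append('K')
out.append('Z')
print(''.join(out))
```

Execution trace: 'F' (try body, no exception) → 'Z' (after the try/except). Output: FZ

Answer: FZ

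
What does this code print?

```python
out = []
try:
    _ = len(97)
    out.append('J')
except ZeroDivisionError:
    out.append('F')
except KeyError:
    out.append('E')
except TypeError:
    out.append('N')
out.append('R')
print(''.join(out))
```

Execution trace: 'N' (except TypeError) → 'R' (after the try/except). Output: NR

Answer: NR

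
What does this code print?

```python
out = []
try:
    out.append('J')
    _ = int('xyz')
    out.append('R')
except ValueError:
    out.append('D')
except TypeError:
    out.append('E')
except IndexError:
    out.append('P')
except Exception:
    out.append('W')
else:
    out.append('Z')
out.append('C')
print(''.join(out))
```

Execution trace: 'J' (try body) → 'D' (except ValueError) → 'C' (after the try/except). Output: JDC

Answer: JDC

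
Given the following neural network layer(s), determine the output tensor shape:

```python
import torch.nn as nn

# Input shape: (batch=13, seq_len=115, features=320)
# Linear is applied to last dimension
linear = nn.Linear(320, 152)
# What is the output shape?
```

Input: (13, 115, 320) -> Output: (13, 115, 152)

Answer: (13, 115, 152)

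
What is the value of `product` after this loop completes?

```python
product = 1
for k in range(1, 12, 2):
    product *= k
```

Product of 1, 3, 5, ... up to 11
`product` takes the values: 1 → 3 → 15 → 105 → 945 → 10395

Answer: 10395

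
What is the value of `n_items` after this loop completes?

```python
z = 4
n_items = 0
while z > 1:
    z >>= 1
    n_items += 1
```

Count right shifts until 1
`n_items` takes the values: 0 → 1 → 2

Answer: 2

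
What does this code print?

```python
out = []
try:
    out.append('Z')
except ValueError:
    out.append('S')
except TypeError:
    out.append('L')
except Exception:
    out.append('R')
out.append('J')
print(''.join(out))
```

Execution trace: 'Z' (try body, no exception) → 'J' (after the try/except). Output: ZJ

Answer: ZJ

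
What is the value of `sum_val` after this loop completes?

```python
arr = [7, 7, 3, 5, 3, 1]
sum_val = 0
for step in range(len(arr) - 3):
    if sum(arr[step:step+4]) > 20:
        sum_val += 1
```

Count windows with sum > 20
`sum_val` takes the values: 0 → 1

Answer: 1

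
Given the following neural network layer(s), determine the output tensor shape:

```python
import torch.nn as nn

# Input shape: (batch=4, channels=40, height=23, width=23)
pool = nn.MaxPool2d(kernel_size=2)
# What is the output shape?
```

Input: (4, 40, 23, 23) -> Output: (4, 40, 11, 11)

Answer: (4, 40, 11, 11)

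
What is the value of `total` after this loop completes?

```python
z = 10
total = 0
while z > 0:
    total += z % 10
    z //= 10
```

Sum digits of 10
`total` takes the values: 0 → 1

Answer: 1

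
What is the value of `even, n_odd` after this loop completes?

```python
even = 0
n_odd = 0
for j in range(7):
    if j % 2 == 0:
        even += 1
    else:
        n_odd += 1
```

Count evens and odds in range(7)
`even, n_odd` takes the values: (0, 0) → (1, 0) → (1, 1) → (2, 1) → (2, 2) → (3, 2) → (3, 3) → (4, 3)

Answer: 4, 3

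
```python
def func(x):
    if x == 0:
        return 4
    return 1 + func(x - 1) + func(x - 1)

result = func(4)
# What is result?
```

func(x) = 1 + 2·func(x-1), func(0)=4. Closed form: (4+1)·2^4 - 1 = 79.

Answer: 79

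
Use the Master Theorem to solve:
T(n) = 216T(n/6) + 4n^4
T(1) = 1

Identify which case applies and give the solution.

a=216, b=6, f(n)=4n^4. log_6(216) = 3. Since c=4 > 3 and the regularity condition holds (216(n/6)^4 = (216/6^4)n^4 with 216/6^4 < 1), Case 3 applies: T(n) = Θ(f(n)) = O(n^4).

Answer: O(n^4) - Case 3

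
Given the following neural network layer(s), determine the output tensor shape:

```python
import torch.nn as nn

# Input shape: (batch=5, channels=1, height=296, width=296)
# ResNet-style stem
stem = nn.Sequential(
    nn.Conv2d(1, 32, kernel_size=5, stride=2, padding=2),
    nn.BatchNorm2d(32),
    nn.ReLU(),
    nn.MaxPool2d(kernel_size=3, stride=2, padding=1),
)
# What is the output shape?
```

Input: (5, 1, 296, 296) -> after Conv2d 5x5 stride=2: (5, 32, 148, 148) -> Output: (5, 32, 74, 74)

Answer: (5, 32, 74, 74)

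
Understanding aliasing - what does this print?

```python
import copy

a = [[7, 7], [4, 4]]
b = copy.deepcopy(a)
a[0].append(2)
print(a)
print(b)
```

Key concept: deep copy is fully independent.
Step by step:
`a = [[7, 7], [4, 4]]` → a = [[7, 7], [4, 4]]
`b = copy.deepcopy(a)` → b = [[7, 7], [4, 4]]
`a[0].append(2)` → a = [[7, 7, 2], [4, 4]]
`print(a)` → prints [[7, 7, 2], [4, 4]]
`print(b)` → prints [[7, 7], [4, 4]]

Answer:
[[7, 7, 2], [4, 4]]
[[7, 7], [4, 4]]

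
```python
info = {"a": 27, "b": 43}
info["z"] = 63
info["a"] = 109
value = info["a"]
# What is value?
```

Trace:
`info = {"a": 27, "b": 43}` → info = {'a': 27, 'b': 43}
`info["z"] = 63` → info = {'a': 27, 'b': 43, 'z': 63}
`info["a"] = 109` → info = {'a': 109, 'b': 43, 'z': 63}
`value = info["a"]` → value = 109
So value = 109

Answer: 109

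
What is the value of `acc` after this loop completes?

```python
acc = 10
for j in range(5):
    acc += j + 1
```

Start at 10, add 1 to 5 = 25
`acc` takes the values: 10 → 11 → 13 → 16 → 20 → 25

Answer: 25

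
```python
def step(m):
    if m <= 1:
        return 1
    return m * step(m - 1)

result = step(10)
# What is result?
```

step(10) = 10 * 9 * 8 * 7 * 6 * 5 * 4 * 3 * 2 * 1 = 3628800

Answer: 3628800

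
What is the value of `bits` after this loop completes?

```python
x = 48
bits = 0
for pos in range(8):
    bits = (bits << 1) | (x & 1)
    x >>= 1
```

Reverse lowest 8 bits of 48
`bits` takes the values: 0 → 1 → 3 → 6 → 12

Answer: 12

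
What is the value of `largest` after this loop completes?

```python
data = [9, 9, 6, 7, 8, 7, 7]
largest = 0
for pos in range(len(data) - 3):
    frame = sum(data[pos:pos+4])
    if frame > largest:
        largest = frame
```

Max sum of 4-element window in [9, 9, 6, 7, 8, 7, 7]
`largest` takes the values: 0 → 31

Answer: 31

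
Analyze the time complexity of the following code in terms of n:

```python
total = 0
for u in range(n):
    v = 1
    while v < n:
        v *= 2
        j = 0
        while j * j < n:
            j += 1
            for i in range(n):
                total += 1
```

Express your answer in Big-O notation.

Each loop level contributes: n × log n × √n × n. Multiplying the contributions gives O(n^2√n log n).

Answer: O(n^2√n log n)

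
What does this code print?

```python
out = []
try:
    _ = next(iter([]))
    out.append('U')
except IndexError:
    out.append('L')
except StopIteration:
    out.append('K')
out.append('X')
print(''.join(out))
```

Execution trace: 'K' (except StopIteration) → 'X' (after the try/except). Output: KX

Answer: KX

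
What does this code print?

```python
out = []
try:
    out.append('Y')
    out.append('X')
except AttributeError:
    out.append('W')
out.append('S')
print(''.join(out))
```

Execution trace: 'Y' (try body) → 'X' (try body, no exception) → 'S' (after the try/except). Output: YXS

Answer: YXS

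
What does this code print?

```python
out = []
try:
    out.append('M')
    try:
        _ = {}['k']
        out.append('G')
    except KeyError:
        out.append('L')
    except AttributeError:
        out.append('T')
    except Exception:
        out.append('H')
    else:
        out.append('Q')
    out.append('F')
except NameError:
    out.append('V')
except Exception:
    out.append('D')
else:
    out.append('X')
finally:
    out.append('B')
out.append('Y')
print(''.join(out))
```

Execution trace: 'M' (try body) → 'L' (inner except KeyError) → 'F' (try body, no exception) → 'X' (else) → 'B' (finally) → 'Y' (after the try/except). Output: MLFXBY

Answer: MLFXBY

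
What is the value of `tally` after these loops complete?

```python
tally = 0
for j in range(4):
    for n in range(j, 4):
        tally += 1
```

Upper triangle: 4 + 3 + ... + 1
`tally` takes the values: 0 → 1 → 2 → 3 → 4 → 5 → 6 → 7 → 8 → 9 → 10

Answer: 10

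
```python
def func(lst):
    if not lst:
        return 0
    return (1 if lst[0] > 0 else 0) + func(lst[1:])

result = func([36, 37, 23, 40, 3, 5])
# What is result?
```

Count of positive elements in [36, 37, 23, 40, 3, 5] = 6

Answer: 6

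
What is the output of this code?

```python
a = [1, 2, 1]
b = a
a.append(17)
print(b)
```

Key concept: basic list aliasing.
Step by step:
`a = [1, 2, 1]` → a = [1, 2, 1]
`b = a` → b = [1, 2, 1] (same object as a)
`a.append(17)` → a = [1, 2, 1, 17] (same object as b); b = [1, 2, 1, 17] (same object as a)
`print(b)` → prints [1, 2, 1, 17]

Answer: [1, 2, 1, 17]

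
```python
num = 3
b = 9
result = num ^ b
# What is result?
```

Trace:
`num = 3` → num = 3
`b = 9` → b = 9
`result = num ^ b` → result = 10
So result = 10

Answer: 10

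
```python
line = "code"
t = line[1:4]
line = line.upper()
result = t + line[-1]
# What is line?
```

Trace:
`line = "code"` → line = 'code'
`t = line[1:4]` → t = 'ode'
`line = line.upper()` → line = 'CODE'
`result = t + line[-1]` → result = 'odeE'
So line = 'CODE'

Answer: 'CODE'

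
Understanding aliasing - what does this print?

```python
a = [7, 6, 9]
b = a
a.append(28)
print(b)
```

Key concept: basic list aliasing.
Step by step:
`a = [7, 6, 9]` → a = [7, 6, 9]
`b = a` → b = [7, 6, 9] (same object as a)
`a.append(28)` → a = [7, 6, 9, 28] (same object as b); b = [7, 6, 9, 28] (same object as a)
`print(b)` → prints [7, 6, 9, 28]

Answer: [7, 6, 9, 28]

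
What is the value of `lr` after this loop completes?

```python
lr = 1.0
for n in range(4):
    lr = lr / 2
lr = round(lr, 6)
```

Halving LR 4 times: 1 / 2^4
`lr` takes the values: 1.0 → 0.5 → 0.25 → 0.125 → 0.0625

Answer: 0.0625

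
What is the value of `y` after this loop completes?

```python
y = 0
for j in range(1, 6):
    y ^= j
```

XOR of 1 to 5
`y` takes the values: 0 → 1 → 3 → 0 → 4 → 1

Answer: 1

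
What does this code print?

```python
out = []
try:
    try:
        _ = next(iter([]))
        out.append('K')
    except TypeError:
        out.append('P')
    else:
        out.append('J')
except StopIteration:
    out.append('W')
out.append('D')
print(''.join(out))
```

Execution trace: 'W' (outer except StopIteration) → 'D' (after the try/except). Output: WD

Answer: WD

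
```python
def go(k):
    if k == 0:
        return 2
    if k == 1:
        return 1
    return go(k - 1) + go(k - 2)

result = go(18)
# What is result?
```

Build up from base cases: go(0)=2, go(1)=1, go(2)=3, go(3)=4, go(4)=7, go(5)=11, go(6)=18, ..., go(18)=5778

Answer: 5778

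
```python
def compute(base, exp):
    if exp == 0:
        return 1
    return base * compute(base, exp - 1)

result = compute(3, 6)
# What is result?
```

compute(3, 6) = 3 * 3 * 3 * 3 * 3 * 3 = 729

Answer: 729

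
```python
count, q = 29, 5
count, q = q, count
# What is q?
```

Trace:
`count, q = 29, 5` → count = 29; q = 5
`count, q = q, count` → count = 5; q = 29
So q = 29

Answer: 29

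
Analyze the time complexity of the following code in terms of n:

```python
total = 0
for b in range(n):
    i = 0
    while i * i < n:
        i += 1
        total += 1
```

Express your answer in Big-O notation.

Each loop level contributes: n × √n. Multiplying the contributions gives O(n√n).

Answer: O(n√n)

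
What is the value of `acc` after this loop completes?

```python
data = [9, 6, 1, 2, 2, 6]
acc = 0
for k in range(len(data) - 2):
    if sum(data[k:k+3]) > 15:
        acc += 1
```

Count windows with sum > 15
`acc` takes the values: 0 → 1

Answer: 1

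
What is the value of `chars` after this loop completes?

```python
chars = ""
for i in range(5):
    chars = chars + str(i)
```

Concatenate digits 0 to 4
`chars` takes the values: "" → "0" → "01" → "012" → "0123" → "01234"

Answer: "01234"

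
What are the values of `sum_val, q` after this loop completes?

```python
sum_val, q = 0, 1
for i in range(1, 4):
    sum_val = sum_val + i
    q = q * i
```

Sum and factorial of 1 to 3
`sum_val, q` takes the values: (0, 1) → (1, 1) → (3, 1) → (3, 2) → (6, 2) → (6, 6)

Answer: 6, 6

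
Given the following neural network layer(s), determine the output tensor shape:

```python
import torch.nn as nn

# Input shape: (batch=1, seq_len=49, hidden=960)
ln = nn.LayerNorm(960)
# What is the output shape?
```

Input: (1, 49, 960) -> Output: (1, 49, 960)

Answer: (1, 49, 960)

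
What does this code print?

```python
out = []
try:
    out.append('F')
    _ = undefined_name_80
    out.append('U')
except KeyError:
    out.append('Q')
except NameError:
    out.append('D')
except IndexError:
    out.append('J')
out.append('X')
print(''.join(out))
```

Execution trace: 'F' (try body) → 'D' (except NameError) → 'X' (after the try/except). Output: FDX

Answer: FDX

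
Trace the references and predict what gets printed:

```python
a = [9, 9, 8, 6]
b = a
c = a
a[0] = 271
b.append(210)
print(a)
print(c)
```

Key concept: multiple aliases.
Step by step:
`a = [9, 9, 8, 6]` → a = [9, 9, 8, 6]
`b = a` → b = [9, 9, 8, 6] (same object as a)
`c = a` → c = [9, 9, 8, 6] (same object as a, b)
`a[0] = 271` → a = [271, 9, 8, 6] (same object as b, c); b = [271, 9, 8, 6] (same object as a, c); c = [271, 9, 8, 6] (same object as a, b)
`b.append(210)` → a = [271, 9, 8, 6, 210] (same object as b, c); b = [271, 9, 8, 6, 210] (same object as a, c); c = [271, 9, 8, 6, 210] (same object as a, b)
`print(a)` → prints [271, 9, 8, 6, 210]
`print(c)` → prints [271, 9, 8, 6, 210]

Answer:
[271, 9, 8, 6, 210]
[271, 9, 8, 6, 210]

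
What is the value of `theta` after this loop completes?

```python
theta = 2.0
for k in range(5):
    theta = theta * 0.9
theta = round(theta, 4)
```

Exponential decay: 2.0 * 0.9^5
`theta` takes the values: 2.0 → 1.8 → 1.62 → 1.458 → 1.3122 → 1.18098 → 1.181

Answer: 1.181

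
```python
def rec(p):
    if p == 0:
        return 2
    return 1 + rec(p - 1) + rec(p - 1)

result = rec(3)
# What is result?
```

rec(p) = 1 + 2·rec(p-1), rec(0)=2. Closed form: (2+1)·2^3 - 1 = 23.

Answer: 23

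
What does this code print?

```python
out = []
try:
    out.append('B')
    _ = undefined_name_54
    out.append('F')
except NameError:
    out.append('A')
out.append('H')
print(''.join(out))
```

Execution trace: 'B' (try body) → 'A' (except NameError) → 'H' (after the try/except). Output: BAH

Answer: BAH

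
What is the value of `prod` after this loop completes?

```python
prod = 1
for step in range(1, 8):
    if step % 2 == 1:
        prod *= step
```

Product of odd numbers 1 to 7
`prod` takes the values: 1 → 3 → 15 → 105

Answer: 105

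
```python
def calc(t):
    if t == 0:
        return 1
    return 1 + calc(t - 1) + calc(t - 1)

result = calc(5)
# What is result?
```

calc(t) = 1 + 2·calc(t-1), calc(0)=1. Closed form: (1+1)·2^5 - 1 = 63.

Answer: 63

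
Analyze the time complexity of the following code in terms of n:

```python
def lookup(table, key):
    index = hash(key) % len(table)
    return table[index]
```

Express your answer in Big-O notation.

This is Hash table lookup (average case). Time complexity: O(1).

Answer: O(1)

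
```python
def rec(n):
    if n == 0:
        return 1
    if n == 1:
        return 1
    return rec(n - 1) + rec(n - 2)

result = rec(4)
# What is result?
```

Build up from base cases: rec(0)=1, rec(1)=1, rec(2)=2, rec(3)=3, rec(4)=5

Answer: 5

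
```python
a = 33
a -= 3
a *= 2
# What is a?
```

Trace:
`a = 33` → a = 33
`a -= 3` → a = 30
`a *= 2` → a = 60
So a = 60

Answer: 60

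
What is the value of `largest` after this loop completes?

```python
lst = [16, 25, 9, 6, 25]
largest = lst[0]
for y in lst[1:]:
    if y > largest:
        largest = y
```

Maximum of [16, 25, 9, 6, 25]
`largest` takes the values: 16 → 25

Answer: 25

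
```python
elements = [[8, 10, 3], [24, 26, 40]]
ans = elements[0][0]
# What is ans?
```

Trace:
`elements = [[8, 10, 3], [24, 26, 40]]` → elements = [[8, 10, 3], [24, 26, 40]]
`ans = elements[0][0]` → ans = 8
So ans = 8

Answer: 8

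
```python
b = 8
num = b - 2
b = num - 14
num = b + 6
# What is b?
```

Trace:
`b = 8` → b = 8
`num = b - 2` → num = 6
`b = num - 14` → b = -8
`num = b + 6` → num = -2
So b = -8

Answer: -8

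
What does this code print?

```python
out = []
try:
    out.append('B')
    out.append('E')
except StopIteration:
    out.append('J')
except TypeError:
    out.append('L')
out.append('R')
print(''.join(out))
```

Execution trace: 'B' (try body) → 'E' (try body, no exception) → 'R' (after the try/except). Output: BER

Answer: BER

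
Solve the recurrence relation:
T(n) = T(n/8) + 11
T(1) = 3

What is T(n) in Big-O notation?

Each step divides n by 8 and adds 11. After log_8(n) steps we reach T(1)=3. So T(n) = 11·log_8(n) + 3 = O(log n).

Answer: O(log n)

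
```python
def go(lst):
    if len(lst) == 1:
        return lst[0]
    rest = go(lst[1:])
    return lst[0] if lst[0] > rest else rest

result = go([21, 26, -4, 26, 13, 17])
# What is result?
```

Recursive max over [21, 26, -4, 26, 13, 17] = 26

Answer: 26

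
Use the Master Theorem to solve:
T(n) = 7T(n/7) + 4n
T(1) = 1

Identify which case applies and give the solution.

a=7, b=7, f(n)=4n. log_7(7) = 1. Since c=1 = 1, Case 2 applies: T(n) = Θ(n^log_b(a) · log n) = O(n log n).

Answer: O(n log n) - Case 2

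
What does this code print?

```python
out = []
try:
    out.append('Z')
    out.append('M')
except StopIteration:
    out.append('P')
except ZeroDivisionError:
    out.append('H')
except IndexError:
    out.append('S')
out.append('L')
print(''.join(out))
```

Execution trace: 'Z' (try body) → 'M' (try body, no exception) → 'L' (after the try/except). Output: ZML

Answer: ZML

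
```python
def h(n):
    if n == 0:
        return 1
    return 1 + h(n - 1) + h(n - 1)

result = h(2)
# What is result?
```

h(n) = 1 + 2·h(n-1), h(0)=1. Closed form: (1+1)·2^2 - 1 = 7.

Answer: 7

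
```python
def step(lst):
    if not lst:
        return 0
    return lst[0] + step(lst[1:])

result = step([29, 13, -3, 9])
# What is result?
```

29 + 13 + (-3) + 9 + 0 = 48

Answer: 48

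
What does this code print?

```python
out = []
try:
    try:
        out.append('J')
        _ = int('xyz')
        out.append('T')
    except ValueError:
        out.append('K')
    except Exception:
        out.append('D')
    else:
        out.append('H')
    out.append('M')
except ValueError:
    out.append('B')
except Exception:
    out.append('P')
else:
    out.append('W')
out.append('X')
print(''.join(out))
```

Execution trace: 'J' (inner try body) → 'K' (inner except ValueError) → 'M' (try body, no exception) → 'W' (else) → 'X' (after the try/except). Output: JKMWX

Answer: JKMWX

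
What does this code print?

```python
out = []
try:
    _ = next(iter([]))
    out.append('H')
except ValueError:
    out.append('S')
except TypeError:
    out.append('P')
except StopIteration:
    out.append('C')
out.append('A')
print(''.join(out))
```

Execution trace: 'C' (except StopIteration) → 'A' (after the try/except). Output: CA

Answer: CA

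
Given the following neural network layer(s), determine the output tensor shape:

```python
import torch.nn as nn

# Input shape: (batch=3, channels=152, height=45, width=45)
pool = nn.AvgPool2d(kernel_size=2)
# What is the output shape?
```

Input: (3, 152, 45, 45) -> Output: (3, 152, 22, 22)

Answer: (3, 152, 22, 22)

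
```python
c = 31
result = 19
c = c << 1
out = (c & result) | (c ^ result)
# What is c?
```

Trace:
`c = 31` → c = 31
`result = 19` → result = 19
`c = c << 1` → c = 62
`out = (c & result) | (c ^ result)` → out = 63
So c = 62

Answer: 62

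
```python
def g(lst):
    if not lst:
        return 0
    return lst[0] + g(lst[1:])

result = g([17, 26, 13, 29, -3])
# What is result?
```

17 + 26 + 13 + 29 + (-3) + 0 = 82

Answer: 82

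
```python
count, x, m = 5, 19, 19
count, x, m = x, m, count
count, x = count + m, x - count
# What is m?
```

Trace:
`count, x, m = 5, 19, 19` → count = 5; x = 19; m = 19
`count, x, m = x, m, count` → count = 19; x = 19; m = 5
`count, x = count + m, x - count` → count = 24; x = 0
So m = 5

Answer: 5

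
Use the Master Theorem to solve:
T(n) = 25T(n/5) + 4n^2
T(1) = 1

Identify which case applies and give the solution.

a=25, b=5, f(n)=4n^2. log_5(25) = 2. Since c=2 = 2, Case 2 applies: T(n) = Θ(n^log_b(a) · log n) = O(n^2 log n).

Answer: O(n^2 log n) - Case 2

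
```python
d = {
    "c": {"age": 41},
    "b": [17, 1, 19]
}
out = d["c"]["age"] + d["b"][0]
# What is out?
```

Trace:
`d = { ...` → d = {'c': {'age': 41}, 'b': [17, 1, 19]}
`out = d["c"]["age"] + d["b"][0]` → out = 58
So out = 58

Answer: 58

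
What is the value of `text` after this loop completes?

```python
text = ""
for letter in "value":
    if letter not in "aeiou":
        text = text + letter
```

Remove vowels from 'value'
`text` takes the values: "" → "v" → "vl"

Answer: "vl"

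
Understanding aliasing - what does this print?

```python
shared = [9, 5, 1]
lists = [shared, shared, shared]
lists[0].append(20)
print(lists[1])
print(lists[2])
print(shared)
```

Key concept: list of same reference.
Step by step:
`shared = [9, 5, 1]` → shared = [9, 5, 1]
`lists = [shared, shared, shared]` → lists = [[9, 5, 1], [9, 5, 1], [9, 5, 1]]
`lists[0].append(20)` → shared = [9, 5, 1, 20]; lists = [[9, 5, 1, 20], [9, 5, 1, 20], [9, 5, 1, 20]]
`print(lists[1])` → prints [9, 5, 1, 20]
`print(lists[2])` → prints [9, 5, 1, 20]
`print(shared)` → prints [9, 5, 1, 20]

Answer:
[9, 5, 1, 20]
[9, 5, 1, 20]
[9, 5, 1, 20]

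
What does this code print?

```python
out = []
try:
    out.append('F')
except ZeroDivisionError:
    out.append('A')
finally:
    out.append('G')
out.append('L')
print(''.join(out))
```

Execution trace: 'F' (try body, no exception) → 'G' (finally) → 'L' (after the try/except). Output: FGL

Answer: FGL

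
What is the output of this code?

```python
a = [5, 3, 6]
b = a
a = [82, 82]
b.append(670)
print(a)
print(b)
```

Key concept: rebinding vs mutation: a is rebound to a new list, b still points at the original.
Step by step:
`a = [5, 3, 6]` → a = [5, 3, 6]
`b = a` → b = [5, 3, 6] (same object as a)
`a = [82, 82]` → a = [82, 82]
`b.append(670)` → b = [5, 3, 6, 670]
`print(a)` → prints [82, 82]
`print(b)` → prints [5, 3, 6, 670]

Answer:
[82, 82]
[5, 3, 6, 670]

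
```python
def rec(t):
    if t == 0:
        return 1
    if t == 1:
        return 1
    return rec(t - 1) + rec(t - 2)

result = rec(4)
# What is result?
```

Build up from base cases: rec(0)=1, rec(1)=1, rec(2)=2, rec(3)=3, rec(4)=5

Answer: 5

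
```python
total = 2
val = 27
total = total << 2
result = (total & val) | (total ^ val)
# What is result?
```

Trace:
`total = 2` → total = 2
`val = 27` → val = 27
`total = total << 2` → total = 8
`result = (total & val) | (total ^ val)` → result = 27
So result = 27

Answer: 27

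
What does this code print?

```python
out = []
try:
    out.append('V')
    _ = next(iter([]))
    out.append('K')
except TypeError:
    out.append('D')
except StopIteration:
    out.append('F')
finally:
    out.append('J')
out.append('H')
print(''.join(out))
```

Execution trace: 'V' (try body) → 'F' (except StopIteration) → 'J' (finally) → 'H' (after the try/except). Output: VFJH

Answer: VFJH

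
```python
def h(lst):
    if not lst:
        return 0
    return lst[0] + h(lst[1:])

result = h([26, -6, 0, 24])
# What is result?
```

26 + (-6) + 0 + 24 + 0 = 44

Answer: 44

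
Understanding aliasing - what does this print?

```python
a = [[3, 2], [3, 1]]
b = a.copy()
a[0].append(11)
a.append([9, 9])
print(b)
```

Key concept: shallow copy with nested lists.
Step by step:
`a = [[3, 2], [3, 1]]` → a = [[3, 2], [3, 1]]
`b = a.copy()` → b = [[3, 2], [3, 1]]
`a[0].append(11)` → a = [[3, 2, 11], [3, 1]]; b = [[3, 2, 11], [3, 1]]
`a.append([9, 9])` → a = [[3, 2, 11], [3, 1], [9, 9]]
`print(b)` → prints [[3, 2, 11], [3, 1]]

Answer: [[3, 2, 11], [3, 1]]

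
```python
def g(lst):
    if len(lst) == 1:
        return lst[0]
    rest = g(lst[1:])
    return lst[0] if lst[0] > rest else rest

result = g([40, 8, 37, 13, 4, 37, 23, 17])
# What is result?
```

Recursive max over [40, 8, 37, 13, 4, 37, 23, 17] = 40

Answer: 40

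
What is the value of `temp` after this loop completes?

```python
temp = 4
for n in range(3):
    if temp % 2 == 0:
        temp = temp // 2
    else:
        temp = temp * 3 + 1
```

Collatz-style transformation from 4
`temp` takes the values: 4 → 2 → 1 → 4

Answer: 4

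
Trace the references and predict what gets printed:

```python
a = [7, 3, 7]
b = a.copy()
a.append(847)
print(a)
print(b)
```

Key concept: list.copy() creates independent copy.
Step by step:
`a = [7, 3, 7]` → a = [7, 3, 7]
`b = a.copy()` → b = [7, 3, 7]
`a.append(847)` → a = [7, 3, 7, 847]
`print(a)` → prints [7, 3, 7, 847]
`print(b)` → prints [7, 3, 7]

Answer:
[7, 3, 7, 847]
[7, 3, 7]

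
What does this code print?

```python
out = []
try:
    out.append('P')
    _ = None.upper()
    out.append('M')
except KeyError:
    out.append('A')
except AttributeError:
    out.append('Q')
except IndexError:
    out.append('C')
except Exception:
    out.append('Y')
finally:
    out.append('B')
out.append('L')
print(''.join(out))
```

Execution trace: 'P' (try body) → 'Q' (except AttributeError) → 'B' (finally) → 'L' (after the try/except). Output: PQBL

Answer: PQBL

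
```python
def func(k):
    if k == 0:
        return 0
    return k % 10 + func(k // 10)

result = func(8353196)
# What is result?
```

Sum of digits of 8353196: 6 + 9 + 1 + 3 + 5 + 3 + 8 = 35

Answer: 35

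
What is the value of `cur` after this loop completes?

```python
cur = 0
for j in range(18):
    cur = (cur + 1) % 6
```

Increment mod 6, 18 times = 0
`cur` takes the values: 0 → 1 → 2 → 3 → 4 → 5 → 0 → 1 → 2 → 3 → 4 → 5 → 0 → 1 → 2 → 3 → 4 → 5 → 0

Answer: 0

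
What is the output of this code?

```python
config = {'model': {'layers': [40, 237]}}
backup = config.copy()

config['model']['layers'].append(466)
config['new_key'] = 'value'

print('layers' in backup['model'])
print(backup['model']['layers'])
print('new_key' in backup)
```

Key concept: shallow copy gotcha with nested dict.
Step by step:
`config = {'model': {'layers': [40, 237]}}` → config = {'model': {'layers': [40, 237]}}
`backup = config.copy()` → backup = {'model': {'layers': [40, 237]}}
`config['model']['layers'].append(466)` → config = {'model': {'layers': [40, 237, 466]}}; backup = {'model': {'layers': [40, 237, 466]}}
`config['new_key'] = 'value'` → config = {'model': {'layers': [40, 237, 466]}, 'new_key': 'value'}
`print('layers' in backup['model'])` → prints True
`print(backup['model']['layers'])` → prints [40, 237, 466]
`print('new_key' in backup)` → prints False

Answer:
True
[40, 237, 466]
False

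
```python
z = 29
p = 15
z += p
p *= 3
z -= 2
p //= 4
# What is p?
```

Trace:
`z = 29` → z = 29
`p = 15` → p = 15
`z += p` → z = 44
`p *= 3` → p = 45
`z -= 2` → z = 42
`p //= 4` → p = 11
So p = 11

Answer: 11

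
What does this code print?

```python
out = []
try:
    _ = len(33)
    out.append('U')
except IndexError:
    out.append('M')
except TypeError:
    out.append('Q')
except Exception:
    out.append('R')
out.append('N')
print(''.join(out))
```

Execution trace: 'Q' (except TypeError) → 'N' (after the try/except). Output: QN

Answer: QN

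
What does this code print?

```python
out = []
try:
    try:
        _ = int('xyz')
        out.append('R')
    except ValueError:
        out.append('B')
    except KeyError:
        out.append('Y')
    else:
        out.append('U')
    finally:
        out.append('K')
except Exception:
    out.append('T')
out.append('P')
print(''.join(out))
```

Execution trace: 'B' (inner except ValueError) → 'K' (inner finally) → 'P' (after the try/except). Output: BKP

Answer: BKP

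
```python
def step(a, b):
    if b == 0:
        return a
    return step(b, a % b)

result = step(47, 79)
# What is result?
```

step(47, 79) -> step(79, 47) -> step(47, 32) -> step(32, 15) -> step(15, 2) -> step(2, 1) -> step(1, 0) -> 1

Answer: 1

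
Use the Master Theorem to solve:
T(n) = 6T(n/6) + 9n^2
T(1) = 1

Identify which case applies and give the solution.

a=6, b=6, f(n)=9n^2. log_6(6) = 1. Since c=2 > 1 and the regularity condition holds (6(n/6)^2 = (6/6^2)n^2 with 6/6^2 < 1), Case 3 applies: T(n) = Θ(f(n)) = O(n^2).

Answer: O(n^2) - Case 3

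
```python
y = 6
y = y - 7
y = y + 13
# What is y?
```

Trace:
`y = 6` → y = 6
`y = y - 7` → y = -1
`y = y + 13` → y = 12
So y = 12

Answer: 12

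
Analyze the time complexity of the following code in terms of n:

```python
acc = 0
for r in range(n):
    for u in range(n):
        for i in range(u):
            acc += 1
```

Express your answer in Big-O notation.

Each loop level contributes: n × n × n. Multiplying the contributions gives O(n^3).

Answer: O(n^3)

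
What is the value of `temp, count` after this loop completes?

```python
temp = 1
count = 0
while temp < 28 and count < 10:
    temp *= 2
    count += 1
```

Double until >= 28 or 10 iterations
`temp, count` takes the values: (1, 0) → (2, 0) → (2, 1) → (4, 1) → (4, 2) → (8, 2) → (8, 3) → (16, 3) → (16, 4) → (32, 4) → (32, 5)

Answer: 32, 5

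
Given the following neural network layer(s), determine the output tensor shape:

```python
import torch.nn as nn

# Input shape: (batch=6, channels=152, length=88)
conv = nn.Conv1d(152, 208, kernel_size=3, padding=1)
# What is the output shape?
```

Input: (6, 152, 88) -> Output: (6, 208, 88)

Answer: (6, 208, 88)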